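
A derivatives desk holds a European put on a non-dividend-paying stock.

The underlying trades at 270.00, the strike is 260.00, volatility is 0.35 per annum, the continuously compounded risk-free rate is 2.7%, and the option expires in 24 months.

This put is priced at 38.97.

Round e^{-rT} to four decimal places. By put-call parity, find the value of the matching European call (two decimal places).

62.65

e^(−rT) = e^(−0.027·2) = 0.9474
Put-call parity: C − P = S − K·e^(−rT) = 270 − 260·0.9474 = 270 − 246.3240 = 23.6760
C = P + (C − P) = 38.97 + (23.6760) = 62.6460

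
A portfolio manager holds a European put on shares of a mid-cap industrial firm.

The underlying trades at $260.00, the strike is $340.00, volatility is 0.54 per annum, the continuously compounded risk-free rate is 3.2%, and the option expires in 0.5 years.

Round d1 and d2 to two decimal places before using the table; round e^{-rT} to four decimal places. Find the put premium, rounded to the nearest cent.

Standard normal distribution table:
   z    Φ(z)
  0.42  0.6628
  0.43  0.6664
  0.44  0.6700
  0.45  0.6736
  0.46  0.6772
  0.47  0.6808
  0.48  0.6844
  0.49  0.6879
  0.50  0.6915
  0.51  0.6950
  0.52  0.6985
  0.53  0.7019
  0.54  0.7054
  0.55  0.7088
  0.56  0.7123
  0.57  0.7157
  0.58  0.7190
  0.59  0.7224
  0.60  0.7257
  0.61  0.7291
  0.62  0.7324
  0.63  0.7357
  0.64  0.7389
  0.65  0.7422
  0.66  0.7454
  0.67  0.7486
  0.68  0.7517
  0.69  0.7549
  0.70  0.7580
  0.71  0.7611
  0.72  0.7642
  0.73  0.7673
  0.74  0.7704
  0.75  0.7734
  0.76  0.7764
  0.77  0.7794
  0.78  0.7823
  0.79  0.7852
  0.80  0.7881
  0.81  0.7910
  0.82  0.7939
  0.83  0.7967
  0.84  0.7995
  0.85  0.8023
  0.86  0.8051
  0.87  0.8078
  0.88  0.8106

σ√T = 0.54 × 0.7071 = 0.3818
ln(S/K) + (r + σ²/2)T = ln(260/340) + (0.032 + 0.54²/2)·0.5 = -0.2683 + 0.0889 = -0.1794
d₁ = -0.1794 / 0.3818 = -0.4697 ⇒ -0.47
d₂ = d₁ − σ√T = -0.4697 − 0.3818 = -0.8516 ⇒ -0.85
exp(−rT) = exp(−0.032·0.5) = 0.9841
P = 340·0.9841·N(0.85) − 260·N(0.47) = 340·0.9841·0.8023 − 260·0.6808 = 268.4448 − 177.0080 = 91.4368

$91.44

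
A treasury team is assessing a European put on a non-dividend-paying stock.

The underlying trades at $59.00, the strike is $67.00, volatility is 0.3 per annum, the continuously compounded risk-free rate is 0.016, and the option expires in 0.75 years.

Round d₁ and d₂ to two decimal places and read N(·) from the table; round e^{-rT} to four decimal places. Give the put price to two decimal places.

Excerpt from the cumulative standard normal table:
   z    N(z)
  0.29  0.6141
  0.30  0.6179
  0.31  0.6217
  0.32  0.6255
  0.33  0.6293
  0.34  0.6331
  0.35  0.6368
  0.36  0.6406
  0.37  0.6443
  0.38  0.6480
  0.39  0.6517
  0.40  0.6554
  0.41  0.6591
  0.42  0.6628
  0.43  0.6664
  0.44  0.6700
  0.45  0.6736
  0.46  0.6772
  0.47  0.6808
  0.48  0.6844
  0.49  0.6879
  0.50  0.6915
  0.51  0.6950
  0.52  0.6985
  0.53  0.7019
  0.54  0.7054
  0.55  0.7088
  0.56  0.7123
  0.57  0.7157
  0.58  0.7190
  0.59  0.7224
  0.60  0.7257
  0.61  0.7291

$10.70

σ√T = 0.3 × 0.8660 = 0.2598
d₁ = [ln(59/67) + (0.016 + 0.3²/2)·0.75] / 0.2598 = [-0.1272 + 0.0457] / 0.2598 = -0.3133 ⇒ -0.31
d₂ = d₁ − σ√T = -0.3133 − 0.2598 = -0.5731 ⇒ -0.57
e^(−rT) = e^(−0.016·0.75) = 0.9881
P = 67·0.9881·N(0.57) − 59·N(0.31) = 67·0.9881·0.7157 − 59·0.6217 = 47.3813 − 36.6803 = 10.7010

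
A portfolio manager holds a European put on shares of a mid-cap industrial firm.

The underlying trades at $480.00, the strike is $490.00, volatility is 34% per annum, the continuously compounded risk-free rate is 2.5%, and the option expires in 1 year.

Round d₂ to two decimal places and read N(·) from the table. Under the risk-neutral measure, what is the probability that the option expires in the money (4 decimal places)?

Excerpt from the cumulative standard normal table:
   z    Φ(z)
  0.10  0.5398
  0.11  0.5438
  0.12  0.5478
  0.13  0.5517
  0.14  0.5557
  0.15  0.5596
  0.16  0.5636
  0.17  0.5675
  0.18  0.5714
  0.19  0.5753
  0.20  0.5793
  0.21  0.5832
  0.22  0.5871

0.5636

T = 1;  σ√T = 0.3400
d₁ = [ln(480/490) + (0.025 + 0.34²/2)·1] / 0.3400 = [-0.0206 + 0.0828] / 0.3400 = 0.1829 ≈ 0.18
d₂ = d₁ − σ√T = 0.1829 − 0.3400 = -0.1571 ≈ -0.16
Risk-neutral Pr[S_T < K] = N(−d₂) = N(0.16) = 0.5636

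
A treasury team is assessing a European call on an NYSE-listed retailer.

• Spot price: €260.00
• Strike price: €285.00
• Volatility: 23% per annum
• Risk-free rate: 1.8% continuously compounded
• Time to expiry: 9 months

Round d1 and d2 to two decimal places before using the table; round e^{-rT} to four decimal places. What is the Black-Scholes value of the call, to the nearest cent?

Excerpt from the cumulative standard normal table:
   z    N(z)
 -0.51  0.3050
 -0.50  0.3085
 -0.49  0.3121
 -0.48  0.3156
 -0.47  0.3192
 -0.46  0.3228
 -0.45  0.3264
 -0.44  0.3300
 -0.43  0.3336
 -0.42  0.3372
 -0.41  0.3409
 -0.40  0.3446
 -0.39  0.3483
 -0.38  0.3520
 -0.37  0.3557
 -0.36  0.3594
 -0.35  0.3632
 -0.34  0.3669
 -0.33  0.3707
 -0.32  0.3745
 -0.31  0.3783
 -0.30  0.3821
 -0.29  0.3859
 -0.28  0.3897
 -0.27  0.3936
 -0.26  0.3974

€12.58

σ√T = 0.23·√0.75 = 0.1992
d₁ = [ln(260/285) + (0.018 + 0.23²/2)·0.75] / 0.1992 = [-0.0918 + 0.0333] / 0.1992 = -0.2935 ⇒ -0.29
d₂ = d₁ − σ√T = -0.2935 − 0.1992 = -0.4927 ⇒ -0.49
e^(−rT) = e^(−0.018·0.75) = 0.9866
N(d₁) = N(-0.29) = 0.3859;  N(d₂) = N(-0.49) = 0.3121
C = 260·0.3859 − 285·0.9866·0.3121 = 100.3340 − 87.7566 = 12.5774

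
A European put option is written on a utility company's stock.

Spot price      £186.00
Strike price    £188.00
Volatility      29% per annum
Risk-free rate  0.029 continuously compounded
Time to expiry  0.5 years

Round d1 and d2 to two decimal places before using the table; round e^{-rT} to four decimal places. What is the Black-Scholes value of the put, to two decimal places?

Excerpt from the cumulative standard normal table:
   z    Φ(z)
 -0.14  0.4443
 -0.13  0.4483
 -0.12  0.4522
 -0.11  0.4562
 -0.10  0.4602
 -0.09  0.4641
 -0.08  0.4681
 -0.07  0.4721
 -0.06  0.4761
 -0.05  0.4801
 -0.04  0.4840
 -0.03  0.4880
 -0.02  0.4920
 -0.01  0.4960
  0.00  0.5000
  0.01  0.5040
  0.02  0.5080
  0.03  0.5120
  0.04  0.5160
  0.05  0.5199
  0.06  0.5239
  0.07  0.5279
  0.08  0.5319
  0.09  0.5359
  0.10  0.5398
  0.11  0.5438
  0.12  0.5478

σ√T = 0.29 × 0.7071 = 0.2051
ln(S/K) + (r + σ²/2)T = ln(186/188) + (0.029 + 0.29²/2)·0.5 = -0.0107 + 0.0355 = 0.0248
d₁ = 0.0248 / 0.2051 = 0.1211 ⇒ 0.12
d₂ = d₁ − σ√T = 0.1211 − 0.2051 = -0.0840 ⇒ -0.08
exp(−rT) = exp(−0.029·0.5) = 0.9856
N(−d₂) = N(0.08) = 0.5319;  N(−d₁) = N(-0.12) = 0.4522
P = 188·0.9856·0.5319 − 186·0.4522 = 98.5572 − 84.1092 = 14.4480

£14.45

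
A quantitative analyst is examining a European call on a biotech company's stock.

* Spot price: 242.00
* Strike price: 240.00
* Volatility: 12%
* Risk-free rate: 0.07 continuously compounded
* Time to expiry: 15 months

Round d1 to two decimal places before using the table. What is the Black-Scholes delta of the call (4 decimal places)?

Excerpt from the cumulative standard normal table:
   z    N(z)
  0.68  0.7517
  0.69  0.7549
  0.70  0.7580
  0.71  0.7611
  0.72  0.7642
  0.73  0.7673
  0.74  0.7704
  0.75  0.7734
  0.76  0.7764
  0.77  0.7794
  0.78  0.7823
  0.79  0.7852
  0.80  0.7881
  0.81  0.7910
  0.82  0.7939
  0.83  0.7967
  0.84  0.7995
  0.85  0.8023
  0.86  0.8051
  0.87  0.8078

σ√T = 0.12·√1.25 = 0.1342
ln(S/K) + (r + σ²/2)T = ln(242/240) + (0.07 + 0.12²/2)·1.25 = 0.0083 + 0.0965 = 0.1048
d₁ = 0.1048 / 0.1342 = 0.7811 ⇒ 0.78
N(d₁) = N(0.78) = 0.7823
Δ_call = N(d₁) = 0.7823

0.7823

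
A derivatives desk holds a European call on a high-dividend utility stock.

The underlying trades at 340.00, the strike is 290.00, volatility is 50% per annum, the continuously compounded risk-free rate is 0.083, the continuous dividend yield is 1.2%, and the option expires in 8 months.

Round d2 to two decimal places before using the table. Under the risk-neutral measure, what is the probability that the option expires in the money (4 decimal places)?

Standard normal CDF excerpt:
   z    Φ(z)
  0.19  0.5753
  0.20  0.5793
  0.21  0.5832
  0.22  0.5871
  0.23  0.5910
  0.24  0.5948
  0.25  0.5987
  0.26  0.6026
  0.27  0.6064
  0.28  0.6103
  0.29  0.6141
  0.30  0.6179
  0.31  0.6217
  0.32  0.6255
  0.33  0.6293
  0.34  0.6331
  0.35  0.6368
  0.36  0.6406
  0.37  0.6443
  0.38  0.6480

0.6179

T = 0.6667;  σ√T = 0.4082
ln(S/K) + (r − q + σ²/2)T = ln(340/290) + (0.083 − 0.012 + 0.5²/2)·0.6667 = 0.1591 + 0.1307 = 0.2897
d₁ = 0.2897 / 0.4082 = 0.7097 ⇒ 0.71
d₂ = d₁ − σ√T = 0.7097 − 0.4082 = 0.3014 ⇒ 0.30
Pr(exercise) under Q = N(d₂) = 0.6179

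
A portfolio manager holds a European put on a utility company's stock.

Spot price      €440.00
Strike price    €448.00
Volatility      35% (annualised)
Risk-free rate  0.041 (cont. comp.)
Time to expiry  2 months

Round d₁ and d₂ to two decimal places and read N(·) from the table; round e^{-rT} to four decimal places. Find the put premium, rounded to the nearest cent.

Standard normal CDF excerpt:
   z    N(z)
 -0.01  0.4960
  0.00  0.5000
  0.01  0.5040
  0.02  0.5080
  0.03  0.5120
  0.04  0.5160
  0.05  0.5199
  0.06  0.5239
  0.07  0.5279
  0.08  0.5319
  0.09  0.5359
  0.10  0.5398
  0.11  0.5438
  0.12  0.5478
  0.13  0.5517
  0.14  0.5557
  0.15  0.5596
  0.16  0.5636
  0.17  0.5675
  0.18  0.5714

€27.24

σ√T = 0.35 × 0.4082 = 0.1429
d₁ = [ln(440/448) + (0.041 + ½·0.35²)·0.1667] / (σ√T) = (-0.0180 + 0.0170) / 0.1429 = -0.0068 → -0.01
d₂ = -0.0068 − 0.1429 = -0.1497 → -0.15
e^(−rT) = e^(−0.041·0.1667) = 0.9932
N(−d₂) = N(0.15) = 0.5596;  N(−d₁) = N(0.01) = 0.5040
P = 448·0.9932·0.5596 − 440·0.5040 = 248.9960 − 221.7600 = 27.2360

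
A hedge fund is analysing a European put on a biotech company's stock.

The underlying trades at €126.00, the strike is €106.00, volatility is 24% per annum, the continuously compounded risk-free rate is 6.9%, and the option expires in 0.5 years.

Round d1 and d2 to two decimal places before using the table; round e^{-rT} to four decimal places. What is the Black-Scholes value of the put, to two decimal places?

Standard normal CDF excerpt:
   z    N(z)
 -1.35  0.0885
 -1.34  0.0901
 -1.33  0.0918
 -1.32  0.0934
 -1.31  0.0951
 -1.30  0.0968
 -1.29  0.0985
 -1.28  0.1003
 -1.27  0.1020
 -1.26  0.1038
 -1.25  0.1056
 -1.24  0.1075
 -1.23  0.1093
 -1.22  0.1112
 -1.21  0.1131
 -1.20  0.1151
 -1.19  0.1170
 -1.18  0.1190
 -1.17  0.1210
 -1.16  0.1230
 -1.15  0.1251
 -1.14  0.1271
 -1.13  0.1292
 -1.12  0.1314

€1.03

T = 0.5;  σ√T = 0.1697
ln(S/K) + (r + σ²/2)T = ln(126/106) + (0.069 + 0.24²/2)·0.5 = 0.1728 + 0.0489 = 0.2217
d₁ = 0.2217 / 0.1697 = 1.3066 ⇒ 1.31
d₂ = d₁ − σ√T = 1.3066 − 0.1697 = 1.1369 ⇒ 1.14
exp(−rT) = exp(−0.069·0.5) = 0.9661
P = 106·0.9661·N(-1.14) − 126·N(-1.31) = 106·0.9661·0.1271 − 126·0.0951 = 13.0159 − 11.9826 = 1.0333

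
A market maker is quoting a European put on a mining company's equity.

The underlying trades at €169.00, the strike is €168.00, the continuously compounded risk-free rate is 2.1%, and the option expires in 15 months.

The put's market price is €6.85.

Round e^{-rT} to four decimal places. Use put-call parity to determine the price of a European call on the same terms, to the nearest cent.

€12.20

e^(−rT) = e^(−0.021·1.25) = 0.9741
Put-call parity: C − P = S − K·e^(−rT) = 169 − 168·0.9741 = 169 − 163.6488 = 5.3512
C = P + (C − P) = 6.85 + (5.3512) = 12.2012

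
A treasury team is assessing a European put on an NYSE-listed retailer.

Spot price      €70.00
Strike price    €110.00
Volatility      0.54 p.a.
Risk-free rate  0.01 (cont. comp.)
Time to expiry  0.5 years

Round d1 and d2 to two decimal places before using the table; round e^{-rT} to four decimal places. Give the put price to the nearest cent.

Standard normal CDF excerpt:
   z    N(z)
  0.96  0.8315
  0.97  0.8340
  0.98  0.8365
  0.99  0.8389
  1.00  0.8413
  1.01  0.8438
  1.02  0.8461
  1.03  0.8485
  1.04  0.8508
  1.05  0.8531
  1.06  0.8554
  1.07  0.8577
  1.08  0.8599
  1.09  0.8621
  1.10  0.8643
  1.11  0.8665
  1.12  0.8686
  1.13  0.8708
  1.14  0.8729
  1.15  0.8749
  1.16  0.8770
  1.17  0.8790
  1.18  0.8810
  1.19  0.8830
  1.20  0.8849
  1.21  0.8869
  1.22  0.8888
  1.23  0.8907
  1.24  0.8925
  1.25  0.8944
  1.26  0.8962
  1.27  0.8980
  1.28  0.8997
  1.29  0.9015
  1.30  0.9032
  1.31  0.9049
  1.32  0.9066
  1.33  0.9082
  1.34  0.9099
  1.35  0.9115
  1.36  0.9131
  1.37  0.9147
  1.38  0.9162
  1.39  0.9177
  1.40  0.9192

€41.38

σ√T = 0.54·√0.5 = 0.3818
d₁ = [ln(70/110) + (0.01 + ½·0.54²)·0.5] / (σ√T) = (-0.4520 + 0.0779) / 0.3818 = -0.9797 ≈ -0.98
d₂ = -0.9797 − 0.3818 = -1.3615 ≈ -1.36
e^(−rT) = e^(−0.01·0.5) = 0.9950
N(−d₂) = N(1.36) = 0.9131;  N(−d₁) = N(0.98) = 0.8365
P = 110·0.9950·0.9131 − 70·0.8365 = 99.9388 − 58.5550 = 41.3838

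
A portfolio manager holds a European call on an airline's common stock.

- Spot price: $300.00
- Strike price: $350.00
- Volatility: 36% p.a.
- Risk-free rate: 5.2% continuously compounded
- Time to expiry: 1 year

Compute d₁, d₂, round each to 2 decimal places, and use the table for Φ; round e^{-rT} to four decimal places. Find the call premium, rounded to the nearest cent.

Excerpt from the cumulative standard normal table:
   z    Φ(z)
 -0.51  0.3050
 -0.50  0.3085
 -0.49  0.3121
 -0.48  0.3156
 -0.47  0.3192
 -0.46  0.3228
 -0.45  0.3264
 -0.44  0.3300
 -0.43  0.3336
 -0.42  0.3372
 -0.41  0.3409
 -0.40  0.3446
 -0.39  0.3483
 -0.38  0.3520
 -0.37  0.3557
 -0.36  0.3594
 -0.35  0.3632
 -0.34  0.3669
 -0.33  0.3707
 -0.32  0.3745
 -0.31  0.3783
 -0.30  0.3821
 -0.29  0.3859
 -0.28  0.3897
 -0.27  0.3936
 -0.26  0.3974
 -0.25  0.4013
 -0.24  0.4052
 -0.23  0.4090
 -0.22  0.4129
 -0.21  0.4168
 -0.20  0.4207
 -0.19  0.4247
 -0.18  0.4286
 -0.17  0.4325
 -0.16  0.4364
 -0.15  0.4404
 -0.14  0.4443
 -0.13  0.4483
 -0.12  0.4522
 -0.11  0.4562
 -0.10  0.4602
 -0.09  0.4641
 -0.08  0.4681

σ√T = 0.36·√1 = 0.3600
ln(S/K) + (r + σ²/2)T = ln(300/350) + (0.052 + 0.36²/2)·1 = -0.1542 + 0.1168 = -0.0374
d₁ = -0.0374 / 0.3600 = -0.1038 ⇒ -0.10
d₂ = d₁ − σ√T = -0.1038 − 0.3600 = -0.4638 ⇒ -0.46
e^(−rT) = e^(−0.052·1) = 0.9493
C = 300·N(-0.10) − 350·0.9493·N(-0.46) = 300·0.4602 − 350·0.9493·0.3228 = 138.0600 − 107.2519 = 30.8081

$30.81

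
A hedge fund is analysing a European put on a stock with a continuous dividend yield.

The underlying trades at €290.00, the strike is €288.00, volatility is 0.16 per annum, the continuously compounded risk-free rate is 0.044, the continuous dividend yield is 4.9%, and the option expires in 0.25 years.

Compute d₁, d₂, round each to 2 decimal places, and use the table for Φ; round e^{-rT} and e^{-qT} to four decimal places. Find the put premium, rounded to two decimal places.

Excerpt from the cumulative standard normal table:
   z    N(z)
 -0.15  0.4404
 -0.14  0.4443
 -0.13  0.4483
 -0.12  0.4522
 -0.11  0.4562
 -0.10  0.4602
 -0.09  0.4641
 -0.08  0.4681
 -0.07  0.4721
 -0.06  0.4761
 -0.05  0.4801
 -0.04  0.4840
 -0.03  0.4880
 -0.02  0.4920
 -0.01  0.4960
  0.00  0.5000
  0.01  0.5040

€8.33

σ√T = 0.16 × 0.5000 = 0.0800
d₁ = [ln(290/288) + (0.044 − 0.049 + ½·0.16²)·0.25] / (σ√T) = (0.0069 + 0.0019) / 0.0800 = 0.1109 → 0.11
d₂ = 0.1109 − 0.0800 = 0.0309 → 0.03
exp(−qT) = exp(−0.049·0.25) = 0.9878;  exp(−rT) = exp(−0.044·0.25) = 0.9891
N(−d₂) = N(-0.03) = 0.4880;  N(−d₁) = N(-0.11) = 0.4562
P = 288·0.9891·0.4880 − 290·0.9878·0.4562 = 139.0121 − 130.6840 = 8.3281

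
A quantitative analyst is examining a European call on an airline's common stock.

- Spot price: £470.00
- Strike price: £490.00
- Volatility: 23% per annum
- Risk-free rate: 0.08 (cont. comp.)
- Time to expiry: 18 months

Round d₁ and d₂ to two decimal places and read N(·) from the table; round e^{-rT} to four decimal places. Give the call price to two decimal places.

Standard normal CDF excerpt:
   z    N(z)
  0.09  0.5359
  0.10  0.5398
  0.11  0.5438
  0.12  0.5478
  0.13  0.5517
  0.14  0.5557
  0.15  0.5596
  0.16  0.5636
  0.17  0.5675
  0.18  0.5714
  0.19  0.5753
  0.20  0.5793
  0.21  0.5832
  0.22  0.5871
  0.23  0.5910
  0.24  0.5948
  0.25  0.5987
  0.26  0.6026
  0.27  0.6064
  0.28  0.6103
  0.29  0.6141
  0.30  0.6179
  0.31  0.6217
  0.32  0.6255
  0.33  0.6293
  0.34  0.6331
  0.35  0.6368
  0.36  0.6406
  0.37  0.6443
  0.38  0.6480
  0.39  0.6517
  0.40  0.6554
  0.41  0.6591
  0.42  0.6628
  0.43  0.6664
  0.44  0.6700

σ√T = 0.23·√1.5 = 0.2817
ln(S/K) + (r + σ²/2)T = ln(470/490) + (0.08 + 0.23²/2)·1.5 = -0.0417 + 0.1597 = 0.1180
d₁ = 0.1180 / 0.2817 = 0.4189 ⇒ 0.42
d₂ = d₁ − σ√T = 0.4189 − 0.2817 = 0.1372 ⇒ 0.14
e^(−rT) = e^(−0.08·1.5) = 0.8869
C = 470·N(0.42) − 490·0.8869·N(0.14) = 470·0.6628 − 490·0.8869·0.5557 = 311.5160 − 241.4967 = 70.0193

£70.02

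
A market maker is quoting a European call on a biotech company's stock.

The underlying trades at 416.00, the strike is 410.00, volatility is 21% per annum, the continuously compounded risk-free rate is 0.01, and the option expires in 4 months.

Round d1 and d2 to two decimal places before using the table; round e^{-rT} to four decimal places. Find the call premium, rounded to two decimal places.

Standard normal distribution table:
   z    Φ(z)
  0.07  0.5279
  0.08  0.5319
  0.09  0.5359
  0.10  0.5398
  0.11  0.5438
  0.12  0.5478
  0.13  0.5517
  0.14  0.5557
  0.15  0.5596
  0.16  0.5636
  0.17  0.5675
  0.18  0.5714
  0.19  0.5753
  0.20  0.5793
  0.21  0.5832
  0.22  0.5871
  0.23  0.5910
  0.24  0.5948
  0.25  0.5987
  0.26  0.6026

23.62

σ√T = 0.21 × 0.5774 = 0.1212
d₁ = [ln(416/410) + (0.01 + 0.21²/2)·0.3333] / 0.1212 = [0.0145 + 0.0107] / 0.1212 = 0.2079 ≈ 0.21
d₂ = d₁ − σ√T = 0.2079 − 0.1212 = 0.0867 ≈ 0.09
exp(−rT) = exp(−0.01·0.3333) = 0.9967
N(d₁) = N(0.21) = 0.5832;  N(d₂) = N(0.09) = 0.5359
C = 416·0.5832 − 410·0.9967·0.5359 = 242.6112 − 218.9939 = 23.6173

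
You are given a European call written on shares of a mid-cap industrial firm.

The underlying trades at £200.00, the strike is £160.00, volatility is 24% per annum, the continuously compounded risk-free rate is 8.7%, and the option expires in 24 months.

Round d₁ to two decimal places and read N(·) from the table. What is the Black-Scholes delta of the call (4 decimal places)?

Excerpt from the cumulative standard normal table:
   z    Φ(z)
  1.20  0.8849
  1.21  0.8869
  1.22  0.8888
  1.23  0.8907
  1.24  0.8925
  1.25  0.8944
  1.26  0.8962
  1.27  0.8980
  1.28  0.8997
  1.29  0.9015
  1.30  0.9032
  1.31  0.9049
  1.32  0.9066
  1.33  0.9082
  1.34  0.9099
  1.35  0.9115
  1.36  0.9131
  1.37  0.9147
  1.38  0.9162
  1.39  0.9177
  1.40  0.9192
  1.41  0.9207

0.9099

T = 2;  σ√T = 0.3394
d₁ = [ln(200/160) + (0.087 + 0.24²/2)·2] / 0.3394 = [0.2231 + 0.2316] / 0.3394 = 1.3398 ⇒ 1.34
N(d₁) = N(1.34) = 0.9099
Δ_call = N(d₁) = 0.9099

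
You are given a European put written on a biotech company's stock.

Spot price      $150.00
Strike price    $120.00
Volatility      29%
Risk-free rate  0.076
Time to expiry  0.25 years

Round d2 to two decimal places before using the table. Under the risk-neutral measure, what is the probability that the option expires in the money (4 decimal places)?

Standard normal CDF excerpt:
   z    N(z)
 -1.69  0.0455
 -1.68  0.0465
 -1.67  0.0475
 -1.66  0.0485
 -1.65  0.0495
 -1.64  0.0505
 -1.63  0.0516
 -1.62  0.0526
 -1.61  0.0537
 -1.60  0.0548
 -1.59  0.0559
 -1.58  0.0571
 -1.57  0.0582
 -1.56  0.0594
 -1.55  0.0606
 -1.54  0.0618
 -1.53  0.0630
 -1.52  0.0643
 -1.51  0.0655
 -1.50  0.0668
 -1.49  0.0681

σ√T = 0.29·√0.25 = 0.1450
ln(S/K) + (r + σ²/2)T = ln(150/120) + (0.076 + 0.29²/2)·0.25 = 0.2231 + 0.0295 = 0.2527
d₁ = 0.2527 / 0.1450 = 1.7425 ⇒ 1.74
d₂ = d₁ − σ√T = 1.7425 − 0.1450 = 1.5975 ⇒ 1.60
Pr(exercise) under Q = N(−d₂) = N(-1.60) = 0.0548

0.0548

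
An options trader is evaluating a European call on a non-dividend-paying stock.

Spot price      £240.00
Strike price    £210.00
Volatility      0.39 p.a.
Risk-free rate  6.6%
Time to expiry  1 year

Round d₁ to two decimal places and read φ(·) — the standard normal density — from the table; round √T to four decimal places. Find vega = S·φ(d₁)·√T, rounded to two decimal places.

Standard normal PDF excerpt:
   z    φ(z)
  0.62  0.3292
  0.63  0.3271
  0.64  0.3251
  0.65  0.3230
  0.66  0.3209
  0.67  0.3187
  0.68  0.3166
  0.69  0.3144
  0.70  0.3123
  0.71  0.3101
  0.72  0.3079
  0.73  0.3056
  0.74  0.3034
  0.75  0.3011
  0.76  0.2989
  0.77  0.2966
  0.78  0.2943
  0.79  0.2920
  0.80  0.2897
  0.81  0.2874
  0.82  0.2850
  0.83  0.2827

74.42

σ√T = 0.39·√1 = 0.3900
d₁ = [ln(240/210) + (0.066 + 0.39²/2)·1] / 0.3900 = [0.1335 + 0.1421] / 0.3900 = 0.7066 which rounds to 0.71
√T = √1 = 1.0000
φ(d₁) = φ(0.71) = 0.3101
vega = S·φ(d₁)·√T = 240·0.3101·1.0000 = 74.4240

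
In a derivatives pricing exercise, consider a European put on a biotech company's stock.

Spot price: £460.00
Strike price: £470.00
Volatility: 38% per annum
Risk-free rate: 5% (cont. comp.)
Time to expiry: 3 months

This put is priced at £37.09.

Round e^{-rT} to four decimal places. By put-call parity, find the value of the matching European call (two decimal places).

exp(−rT) = exp(−0.05·0.25) = 0.9876
Put-call parity: C − P = S − K·e^(−rT) = 460 − 470·0.9876 = 460 − 464.1720 = -4.1720
C = P + (C − P) = 37.09 + (-4.1720) = 32.9180

£32.92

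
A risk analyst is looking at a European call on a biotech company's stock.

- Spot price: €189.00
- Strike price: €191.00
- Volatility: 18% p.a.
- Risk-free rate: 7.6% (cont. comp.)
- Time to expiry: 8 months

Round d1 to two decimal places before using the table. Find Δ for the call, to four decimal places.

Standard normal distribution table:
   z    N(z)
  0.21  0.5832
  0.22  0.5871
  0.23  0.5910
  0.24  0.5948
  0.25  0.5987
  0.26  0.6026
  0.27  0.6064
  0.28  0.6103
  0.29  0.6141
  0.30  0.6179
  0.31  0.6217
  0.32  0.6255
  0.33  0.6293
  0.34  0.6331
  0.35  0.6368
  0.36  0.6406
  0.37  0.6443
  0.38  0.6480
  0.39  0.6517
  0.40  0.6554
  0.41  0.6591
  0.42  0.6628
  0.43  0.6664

σ√T = 0.18·√0.6667 = 0.1470
d₁ = [ln(189/191) + (0.076 + 0.18²/2)·0.6667] / 0.1470 = [-0.0105 + 0.0615] / 0.1470 = 0.3466 which rounds to 0.35
N(d₁) = N(0.35) = 0.6368
Δ_call = N(d₁) = 0.6368

0.6368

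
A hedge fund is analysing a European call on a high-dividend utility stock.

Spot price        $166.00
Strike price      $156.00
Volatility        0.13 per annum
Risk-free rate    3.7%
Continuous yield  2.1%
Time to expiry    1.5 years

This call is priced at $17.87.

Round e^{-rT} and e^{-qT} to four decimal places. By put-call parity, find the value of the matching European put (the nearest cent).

$4.59

e^(−qT) = e^(−0.021·1.5) = 0.9690;  e^(−rT) = e^(−0.037·1.5) = 0.9460
Put-call parity: C − P = S·e^(−qT) − K·e^(−rT) = 166·0.9690 − 156·0.9460 = 160.8540 − 147.5760 = 13.2780
P = C − (C − P) = 17.87 − (13.2780) = 4.5920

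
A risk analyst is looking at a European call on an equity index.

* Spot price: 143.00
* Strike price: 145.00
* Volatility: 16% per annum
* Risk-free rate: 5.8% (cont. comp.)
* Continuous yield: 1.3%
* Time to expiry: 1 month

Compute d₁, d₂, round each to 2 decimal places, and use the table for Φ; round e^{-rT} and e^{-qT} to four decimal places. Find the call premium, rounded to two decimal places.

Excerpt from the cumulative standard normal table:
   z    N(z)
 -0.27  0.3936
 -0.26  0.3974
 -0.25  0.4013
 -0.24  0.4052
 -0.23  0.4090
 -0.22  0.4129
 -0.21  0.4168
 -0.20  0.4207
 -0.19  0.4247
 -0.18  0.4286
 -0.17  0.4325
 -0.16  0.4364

1.62

σ√T = 0.16 × 0.2887 = 0.0462
d₁ = [ln(143/145) + (0.058 − 0.013 + 0.16²/2)·0.08333] / 0.0462 = [-0.0139 + 0.0048] / 0.0462 = -0.1964 → -0.20
d₂ = d₁ − σ√T = -0.1964 − 0.0462 = -0.2426 → -0.24
e^(−qT) = e^(−0.013·0.08333) = 0.9989;  e^(−rT) = e^(−0.058·0.08333) = 0.9952
N(d₁) = N(-0.20) = 0.4207;  N(d₂) = N(-0.24) = 0.4052
C = 143·0.9989·0.4207 − 145·0.9952·0.4052 = 60.0939 − 58.4720 = 1.6219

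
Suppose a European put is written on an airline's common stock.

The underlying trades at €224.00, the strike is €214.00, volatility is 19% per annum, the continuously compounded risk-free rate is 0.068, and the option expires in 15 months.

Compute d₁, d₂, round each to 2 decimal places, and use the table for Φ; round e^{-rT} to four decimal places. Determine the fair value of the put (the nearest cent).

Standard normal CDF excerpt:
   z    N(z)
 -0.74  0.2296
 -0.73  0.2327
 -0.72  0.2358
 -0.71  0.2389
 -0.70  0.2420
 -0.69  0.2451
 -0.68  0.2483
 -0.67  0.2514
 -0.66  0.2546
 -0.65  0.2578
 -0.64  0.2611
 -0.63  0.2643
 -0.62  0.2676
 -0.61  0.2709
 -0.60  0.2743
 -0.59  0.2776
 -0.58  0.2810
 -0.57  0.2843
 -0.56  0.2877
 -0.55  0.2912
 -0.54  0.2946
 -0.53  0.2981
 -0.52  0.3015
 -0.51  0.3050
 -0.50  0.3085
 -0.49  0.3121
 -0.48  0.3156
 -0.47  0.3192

€7.13

σ√T = 0.19 × 1.1180 = 0.2124
d₁ = [ln(224/214) + (0.068 + 0.19²/2)·1.25] / 0.2124 = [0.0457 + 0.1076] / 0.2124 = 0.7213 ⇒ 0.72
d₂ = d₁ − σ√T = 0.7213 − 0.2124 = 0.5089 ⇒ 0.51
e^(−rT) = e^(−0.068·1.25) = 0.9185
P = 214·0.9185·N(-0.51) − 224·N(-0.72) = 214·0.9185·0.3050 − 224·0.2358 = 59.9505 − 52.8192 = 7.1313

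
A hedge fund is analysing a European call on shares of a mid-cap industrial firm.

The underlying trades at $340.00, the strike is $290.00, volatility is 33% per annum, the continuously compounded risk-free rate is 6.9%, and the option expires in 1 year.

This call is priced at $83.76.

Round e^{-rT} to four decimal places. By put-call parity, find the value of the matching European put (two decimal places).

$14.42

e^(−rT) = e^(−0.069·1) = 0.9333
Put-call parity: C − P = S − K·e^(−rT) = 340 − 290·0.9333 = 340 − 270.6570 = 69.3430
P = C − (C − P) = 83.76 − (69.3430) = 14.4170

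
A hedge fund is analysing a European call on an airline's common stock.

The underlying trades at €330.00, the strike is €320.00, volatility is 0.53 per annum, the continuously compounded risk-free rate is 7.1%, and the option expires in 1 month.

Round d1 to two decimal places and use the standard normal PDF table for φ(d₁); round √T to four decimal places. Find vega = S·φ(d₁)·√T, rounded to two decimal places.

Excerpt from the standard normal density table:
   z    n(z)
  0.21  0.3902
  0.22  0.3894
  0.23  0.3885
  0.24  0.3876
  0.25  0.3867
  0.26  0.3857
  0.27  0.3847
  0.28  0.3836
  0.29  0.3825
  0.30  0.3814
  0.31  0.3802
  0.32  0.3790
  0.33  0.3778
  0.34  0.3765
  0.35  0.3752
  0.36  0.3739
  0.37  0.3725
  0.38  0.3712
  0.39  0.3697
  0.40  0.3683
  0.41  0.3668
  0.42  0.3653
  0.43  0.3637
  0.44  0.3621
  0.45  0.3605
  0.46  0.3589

T = 0.08333;  σ√T = 0.1530
d₁ = [ln(330/320) + (0.071 + 0.53²/2)·0.08333] / 0.1530 = [0.0308 + 0.0176] / 0.1530 = 0.3163 ⇒ 0.32
√T = √0.08333 = 0.2887
φ(d₁) = φ(0.32) = 0.3790
vega = S·φ(d₁)·√T = 330·0.3790·0.2887 = 36.1077
(Vega is the same for a European call and put with the same parameters.)

36.11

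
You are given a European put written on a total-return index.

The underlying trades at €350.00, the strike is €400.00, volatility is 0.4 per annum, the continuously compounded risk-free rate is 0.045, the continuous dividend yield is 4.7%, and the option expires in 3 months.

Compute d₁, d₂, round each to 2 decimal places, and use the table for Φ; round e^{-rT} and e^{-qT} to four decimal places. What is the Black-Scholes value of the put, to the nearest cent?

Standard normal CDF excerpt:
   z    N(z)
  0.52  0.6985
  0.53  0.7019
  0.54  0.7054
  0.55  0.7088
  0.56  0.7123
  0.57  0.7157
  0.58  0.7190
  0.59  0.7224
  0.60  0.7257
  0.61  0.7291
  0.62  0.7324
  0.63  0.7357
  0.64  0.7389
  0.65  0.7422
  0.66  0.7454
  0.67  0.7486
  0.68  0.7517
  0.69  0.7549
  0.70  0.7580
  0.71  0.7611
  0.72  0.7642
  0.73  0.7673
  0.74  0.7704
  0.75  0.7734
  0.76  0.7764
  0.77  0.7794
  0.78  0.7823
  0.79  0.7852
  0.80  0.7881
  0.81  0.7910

T = 0.25;  σ√T = 0.2000
d₁ = [ln(350/400) + (0.045 − 0.047 + 0.4²/2)·0.25] / 0.2000 = [-0.1335 + 0.0195] / 0.2000 = -0.5702 ≈ -0.57
d₂ = d₁ − σ√T = -0.5702 − 0.2000 = -0.7702 ≈ -0.77
exp(−qT) = exp(−0.047·0.25) = 0.9883;  exp(−rT) = exp(−0.045·0.25) = 0.9888
N(−d₂) = N(0.77) = 0.7794;  N(−d₁) = N(0.57) = 0.7157
P = 400·0.9888·0.7794 − 350·0.9883·0.7157 = 308.2683 − 247.5642 = 60.7041

€60.70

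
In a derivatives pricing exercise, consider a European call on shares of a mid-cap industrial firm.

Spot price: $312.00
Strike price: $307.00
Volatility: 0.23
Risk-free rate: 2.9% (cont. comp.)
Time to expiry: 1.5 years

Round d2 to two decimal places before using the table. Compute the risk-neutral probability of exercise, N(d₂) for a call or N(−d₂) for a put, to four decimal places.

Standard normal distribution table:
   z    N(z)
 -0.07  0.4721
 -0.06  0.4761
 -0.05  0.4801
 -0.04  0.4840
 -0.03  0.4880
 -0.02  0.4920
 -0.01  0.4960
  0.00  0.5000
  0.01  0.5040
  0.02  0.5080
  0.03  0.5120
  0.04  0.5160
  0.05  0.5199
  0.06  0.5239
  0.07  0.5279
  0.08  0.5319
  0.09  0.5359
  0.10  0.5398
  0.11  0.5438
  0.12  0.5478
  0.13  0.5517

σ√T = 0.23 × 1.2247 = 0.2817
ln(S/K) + (r + σ²/2)T = ln(312/307) + (0.029 + 0.23²/2)·1.5 = 0.0162 + 0.0832 = 0.0993
d₁ = 0.0993 / 0.2817 = 0.3526 → 0.35
d₂ = d₁ − σ√T = 0.3526 − 0.2817 = 0.0709 → 0.07
Pr(exercise) under Q = N(d₂) = 0.5279

0.5279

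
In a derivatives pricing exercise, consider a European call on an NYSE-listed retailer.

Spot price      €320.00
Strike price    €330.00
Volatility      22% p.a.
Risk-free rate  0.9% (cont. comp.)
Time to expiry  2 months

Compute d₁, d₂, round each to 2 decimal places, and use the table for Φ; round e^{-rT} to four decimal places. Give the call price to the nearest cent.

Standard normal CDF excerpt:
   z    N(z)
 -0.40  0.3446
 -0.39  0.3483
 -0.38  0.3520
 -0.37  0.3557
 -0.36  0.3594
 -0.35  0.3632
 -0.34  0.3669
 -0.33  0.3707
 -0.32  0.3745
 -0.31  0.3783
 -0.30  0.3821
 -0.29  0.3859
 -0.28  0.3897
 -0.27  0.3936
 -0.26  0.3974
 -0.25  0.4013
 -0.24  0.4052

σ√T = 0.22·√0.1667 = 0.0898
d₁ = [ln(320/330) + (0.009 + 0.22²/2)·0.1667] / 0.0898 = [-0.0308 + 0.0055] / 0.0898 = -0.2810 → -0.28
d₂ = d₁ − σ√T = -0.2810 − 0.0898 = -0.3708 → -0.37
e^(−rT) = e^(−0.009·0.1667) = 0.9985
N(d₁) = N(-0.28) = 0.3897;  N(d₂) = N(-0.37) = 0.3557
C = 320·0.3897 − 330·0.9985·0.3557 = 124.7040 − 117.2049 = 7.4991

€7.50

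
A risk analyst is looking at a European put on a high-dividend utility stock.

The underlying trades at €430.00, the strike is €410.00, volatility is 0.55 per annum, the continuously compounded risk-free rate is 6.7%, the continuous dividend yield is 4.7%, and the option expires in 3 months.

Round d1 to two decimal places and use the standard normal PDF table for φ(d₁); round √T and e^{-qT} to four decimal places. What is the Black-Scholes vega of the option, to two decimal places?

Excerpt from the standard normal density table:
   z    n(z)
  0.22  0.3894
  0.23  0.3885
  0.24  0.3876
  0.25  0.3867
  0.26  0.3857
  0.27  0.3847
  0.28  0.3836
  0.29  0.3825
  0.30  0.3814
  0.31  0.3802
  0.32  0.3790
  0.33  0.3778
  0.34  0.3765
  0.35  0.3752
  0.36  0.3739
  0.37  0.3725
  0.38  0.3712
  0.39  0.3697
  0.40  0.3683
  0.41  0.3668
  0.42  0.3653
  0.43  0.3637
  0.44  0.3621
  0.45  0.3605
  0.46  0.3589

σ√T = 0.55 × 0.5000 = 0.2750
d₁ = [ln(430/410) + (0.067 − 0.047 + 0.55²/2)·0.25] / 0.2750 = [0.0476 + 0.0428] / 0.2750 = 0.3289 → 0.33
√T = √0.25 = 0.5000
φ(d₁) = φ(0.33) = 0.3778
exp(−qT) = exp(−0.047·0.25) = 0.9883
vega = S·exp(−qT)·φ(d₁)·√T = 430·0.9883·0.3778·0.5000 = 80.2766
(Vega is the same for a European call and put with the same parameters.)

80.28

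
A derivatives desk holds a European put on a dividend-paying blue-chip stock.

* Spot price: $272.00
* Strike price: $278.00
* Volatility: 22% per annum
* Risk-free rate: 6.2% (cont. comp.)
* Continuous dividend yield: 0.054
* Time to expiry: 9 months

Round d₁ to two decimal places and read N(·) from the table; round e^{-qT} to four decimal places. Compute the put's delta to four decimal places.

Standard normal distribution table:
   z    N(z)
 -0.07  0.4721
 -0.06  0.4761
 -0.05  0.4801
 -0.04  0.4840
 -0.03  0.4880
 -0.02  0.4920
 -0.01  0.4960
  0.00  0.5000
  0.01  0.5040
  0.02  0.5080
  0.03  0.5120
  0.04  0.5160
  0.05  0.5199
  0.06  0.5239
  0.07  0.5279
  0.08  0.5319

-0.4763

σ√T = 0.22·√0.75 = 0.1905
d₁ = [ln(272/278) + (0.062 − 0.054 + 0.22²/2)·0.75] / 0.1905 = [-0.0218 + 0.0241] / 0.1905 = 0.0122 → 0.01
N(d₁) = N(0.01) = 0.5040
Δ_put = e^(−qT)·(N(d₁) − 1) = 0.9603·(0.5040 − 1) = -0.4763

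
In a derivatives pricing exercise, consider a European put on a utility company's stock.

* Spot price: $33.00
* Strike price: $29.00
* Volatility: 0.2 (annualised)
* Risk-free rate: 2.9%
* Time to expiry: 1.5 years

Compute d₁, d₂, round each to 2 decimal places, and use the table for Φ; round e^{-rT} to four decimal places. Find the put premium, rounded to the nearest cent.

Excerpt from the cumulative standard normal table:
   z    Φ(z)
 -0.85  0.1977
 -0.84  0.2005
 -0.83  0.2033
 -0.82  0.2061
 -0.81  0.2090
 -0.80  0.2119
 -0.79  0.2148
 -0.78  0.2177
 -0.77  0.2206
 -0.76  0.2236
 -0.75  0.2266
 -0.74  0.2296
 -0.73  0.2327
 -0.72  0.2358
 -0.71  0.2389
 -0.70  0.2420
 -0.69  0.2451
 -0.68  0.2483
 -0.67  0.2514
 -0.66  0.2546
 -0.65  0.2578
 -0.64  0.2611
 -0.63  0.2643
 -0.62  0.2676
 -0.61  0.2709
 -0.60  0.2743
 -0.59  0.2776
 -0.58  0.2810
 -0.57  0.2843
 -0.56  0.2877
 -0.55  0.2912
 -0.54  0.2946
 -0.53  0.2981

σ√T = 0.2 × 1.2247 = 0.2449
d₁ = [ln(33/29) + (0.029 + 0.2²/2)·1.5] / 0.2449 = [0.1292 + 0.0735] / 0.2449 = 0.8276 ⇒ 0.83
d₂ = d₁ − σ√T = 0.8276 − 0.2449 = 0.5826 ⇒ 0.58
exp(−rT) = exp(−0.029·1.5) = 0.9574
P = 29·0.9574·N(-0.58) − 33·N(-0.83) = 29·0.9574·0.2810 − 33·0.2033 = 7.8019 − 6.7089 = 1.0930

$1.09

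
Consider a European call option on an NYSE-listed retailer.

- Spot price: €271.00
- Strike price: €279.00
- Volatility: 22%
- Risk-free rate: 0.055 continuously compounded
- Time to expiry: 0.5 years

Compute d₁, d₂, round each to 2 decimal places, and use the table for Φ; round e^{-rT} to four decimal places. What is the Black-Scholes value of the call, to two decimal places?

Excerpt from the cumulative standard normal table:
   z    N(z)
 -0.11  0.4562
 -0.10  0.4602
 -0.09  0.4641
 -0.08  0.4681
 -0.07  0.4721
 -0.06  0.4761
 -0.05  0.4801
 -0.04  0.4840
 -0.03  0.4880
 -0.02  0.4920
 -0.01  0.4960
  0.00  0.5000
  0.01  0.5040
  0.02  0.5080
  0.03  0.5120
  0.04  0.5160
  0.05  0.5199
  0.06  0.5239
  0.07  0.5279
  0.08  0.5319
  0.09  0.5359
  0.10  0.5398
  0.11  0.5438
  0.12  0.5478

T = 0.5;  σ√T = 0.1556
d₁ = [ln(271/279) + (0.055 + 0.22²/2)·0.5] / 0.1556 = [-0.0291 + 0.0396] / 0.1556 = 0.0675 ⇒ 0.07
d₂ = d₁ − σ√T = 0.0675 − 0.1556 = -0.0880 ⇒ -0.09
exp(−rT) = exp(−0.055·0.5) = 0.9729
N(d₁) = N(0.07) = 0.5279;  N(d₂) = N(-0.09) = 0.4641
C = 271·0.5279 − 279·0.9729·0.4641 = 143.0609 − 125.9749 = 17.0860

€17.09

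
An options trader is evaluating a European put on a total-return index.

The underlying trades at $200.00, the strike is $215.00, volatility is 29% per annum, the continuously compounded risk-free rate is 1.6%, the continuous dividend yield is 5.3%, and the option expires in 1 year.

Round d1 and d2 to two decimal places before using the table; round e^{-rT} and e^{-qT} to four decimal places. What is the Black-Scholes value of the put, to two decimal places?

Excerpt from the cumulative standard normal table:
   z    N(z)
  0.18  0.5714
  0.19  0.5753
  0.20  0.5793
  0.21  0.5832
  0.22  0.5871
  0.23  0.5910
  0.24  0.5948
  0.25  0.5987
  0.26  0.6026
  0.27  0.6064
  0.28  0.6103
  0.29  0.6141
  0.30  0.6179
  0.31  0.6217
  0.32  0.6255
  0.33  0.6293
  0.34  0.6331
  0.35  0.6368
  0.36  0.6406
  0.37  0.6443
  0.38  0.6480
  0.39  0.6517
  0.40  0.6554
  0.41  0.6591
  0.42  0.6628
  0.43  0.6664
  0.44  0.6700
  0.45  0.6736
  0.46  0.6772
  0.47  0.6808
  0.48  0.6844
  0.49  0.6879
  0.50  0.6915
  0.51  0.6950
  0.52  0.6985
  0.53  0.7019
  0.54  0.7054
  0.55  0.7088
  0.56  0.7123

T = 1;  σ√T = 0.2900
ln(S/K) + (r − q + σ²/2)T = ln(200/215) + (0.016 − 0.053 + 0.29²/2)·1 = -0.0723 + 0.0050 = -0.0673
d₁ = -0.0673 / 0.2900 = -0.2320 ≈ -0.23
d₂ = d₁ − σ√T = -0.2320 − 0.2900 = -0.5220 ≈ -0.52
e^(−qT) = e^(−0.053·1) = 0.9484;  e^(−rT) = e^(−0.016·1) = 0.9841
N(−d₂) = N(0.52) = 0.6985;  N(−d₁) = N(0.23) = 0.5910
P = 215·0.9841·0.6985 − 200·0.9484·0.5910 = 147.7897 − 112.1009 = 35.6888

$35.69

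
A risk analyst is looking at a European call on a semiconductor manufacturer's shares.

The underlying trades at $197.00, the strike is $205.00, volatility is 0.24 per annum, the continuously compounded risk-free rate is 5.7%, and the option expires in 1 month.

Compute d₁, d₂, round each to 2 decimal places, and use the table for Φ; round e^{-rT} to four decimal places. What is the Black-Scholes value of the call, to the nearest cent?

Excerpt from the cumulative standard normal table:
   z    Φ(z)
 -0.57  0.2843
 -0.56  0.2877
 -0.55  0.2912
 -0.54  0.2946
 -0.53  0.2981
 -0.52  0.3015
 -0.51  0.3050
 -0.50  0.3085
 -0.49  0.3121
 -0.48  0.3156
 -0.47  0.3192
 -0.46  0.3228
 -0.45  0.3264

σ√T = 0.24 × 0.2887 = 0.0693
d₁ = [ln(197/205) + (0.057 + 0.24²/2)·0.08333] / 0.0693 = [-0.0398 + 0.0072] / 0.0693 = -0.4714 → -0.47
d₂ = d₁ − σ√T = -0.4714 − 0.0693 = -0.5406 → -0.54
e^(−rT) = e^(−0.057·0.08333) = 0.9953
C = 197·N(-0.47) − 205·0.9953·N(-0.54) = 197·0.3192 − 205·0.9953·0.2946 = 62.8824 − 60.1092 = 2.7732

$2.77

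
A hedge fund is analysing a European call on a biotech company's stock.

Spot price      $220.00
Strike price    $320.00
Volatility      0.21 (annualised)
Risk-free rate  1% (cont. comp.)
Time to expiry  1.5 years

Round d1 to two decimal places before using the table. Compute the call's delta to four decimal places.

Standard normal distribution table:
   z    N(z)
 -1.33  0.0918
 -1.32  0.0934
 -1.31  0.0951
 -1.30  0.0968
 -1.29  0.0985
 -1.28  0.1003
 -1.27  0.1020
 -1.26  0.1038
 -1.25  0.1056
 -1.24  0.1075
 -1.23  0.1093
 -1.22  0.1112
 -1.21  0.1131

0.1020

σ√T = 0.21·√1.5 = 0.2572
ln(S/K) + (r + σ²/2)T = ln(220/320) + (0.01 + 0.21²/2)·1.5 = -0.3747 + 0.0481 = -0.3266
d₁ = -0.3266 / 0.2572 = -1.2699 ≈ -1.27
N(d₁) = N(-1.27) = 0.1020
Δ_call = N(d₁) = 0.1020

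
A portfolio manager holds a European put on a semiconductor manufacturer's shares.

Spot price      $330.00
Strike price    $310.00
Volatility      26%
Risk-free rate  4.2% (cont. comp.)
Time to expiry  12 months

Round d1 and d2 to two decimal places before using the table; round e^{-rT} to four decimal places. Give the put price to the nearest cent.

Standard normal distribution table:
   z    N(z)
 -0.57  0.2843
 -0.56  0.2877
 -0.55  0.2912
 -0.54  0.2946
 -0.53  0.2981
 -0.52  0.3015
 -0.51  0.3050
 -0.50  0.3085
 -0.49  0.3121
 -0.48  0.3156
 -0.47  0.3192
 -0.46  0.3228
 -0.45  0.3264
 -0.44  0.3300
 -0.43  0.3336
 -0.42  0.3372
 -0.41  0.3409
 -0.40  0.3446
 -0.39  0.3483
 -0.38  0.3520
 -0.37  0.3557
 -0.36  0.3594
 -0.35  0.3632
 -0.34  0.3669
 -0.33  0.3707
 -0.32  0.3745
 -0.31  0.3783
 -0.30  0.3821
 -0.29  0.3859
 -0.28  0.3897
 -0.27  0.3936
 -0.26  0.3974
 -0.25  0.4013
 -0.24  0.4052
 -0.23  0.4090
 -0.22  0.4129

$18.63

σ√T = 0.26 × 1.0000 = 0.2600
ln(S/K) + (r + σ²/2)T = ln(330/310) + (0.042 + 0.26²/2)·1 = 0.0625 + 0.0758 = 0.1383
d₁ = 0.1383 / 0.2600 = 0.5320 ⇒ 0.53
d₂ = d₁ − σ√T = 0.5320 − 0.2600 = 0.2720 ⇒ 0.27
exp(−rT) = exp(−0.042·1) = 0.9589
N(−d₂) = N(-0.27) = 0.3936;  N(−d₁) = N(-0.53) = 0.2981
P = 310·0.9589·0.3936 − 330·0.2981 = 117.0011 − 98.3730 = 18.6281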